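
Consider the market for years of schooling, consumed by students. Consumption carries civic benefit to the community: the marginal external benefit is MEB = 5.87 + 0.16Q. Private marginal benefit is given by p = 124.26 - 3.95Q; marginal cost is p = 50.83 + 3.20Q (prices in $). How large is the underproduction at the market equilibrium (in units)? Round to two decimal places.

1.07 units

Market equilibrium (private): 50.83 + 3.20Q = 124.26 - 3.95Q → Q_m = 10.2699.
Social marginal benefit = demand + MEB = 130.13 - 3.79Q.
Set SMB = MC: 130.13 - 3.79Q = 50.83 + 3.20Q → Q* = 11.3448.
Gap = |10.2699 − 11.3448| = 1.0749.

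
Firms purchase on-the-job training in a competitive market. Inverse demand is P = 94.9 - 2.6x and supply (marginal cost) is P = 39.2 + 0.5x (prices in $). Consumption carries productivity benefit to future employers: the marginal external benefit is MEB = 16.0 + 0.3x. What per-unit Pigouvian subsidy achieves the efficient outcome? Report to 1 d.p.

Social marginal benefit = demand + MEB = 110.9 - 2.3x.
Set SMB = MC: 110.9 - 2.3x = 39.2 + 0.5x → x* = 25.6071.
The Pigouvian subsidy equals MEB at x*: 16.0 + 0.3×25.6071 = 23.6821.

subsidy = $23.7 per unit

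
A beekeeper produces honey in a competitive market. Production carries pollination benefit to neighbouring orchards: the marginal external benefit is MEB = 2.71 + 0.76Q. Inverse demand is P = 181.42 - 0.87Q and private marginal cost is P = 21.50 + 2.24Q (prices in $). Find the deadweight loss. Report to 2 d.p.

Market equilibrium (private): 21.50 + 2.24Q = 181.42 - 0.87Q → Q_m = 51.4212.
Social marginal cost = private MC − MEB = 18.79 + 1.48Q.
Set SMC = demand: 18.79 + 1.48Q = 181.42 - 0.87Q → Q* = 69.2043.
Height of the DWL triangle at Q_m is demand(Q_m) − SMC(Q_m) = MEB(Q_m) = 41.7901.
DWL = ½ × 17.7831 × 41.7901 = 371.5788.

DWL = $371.58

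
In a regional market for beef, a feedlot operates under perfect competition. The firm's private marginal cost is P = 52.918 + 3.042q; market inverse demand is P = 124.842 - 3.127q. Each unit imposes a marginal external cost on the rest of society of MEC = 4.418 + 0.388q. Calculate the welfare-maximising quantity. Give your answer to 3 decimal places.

Social marginal cost = private MC + MEC = 57.336 + 3.430q.
Set SMC = demand: 57.336 + 3.430q = 124.842 - 3.127q → q* = 10.2953.

q* = 10.295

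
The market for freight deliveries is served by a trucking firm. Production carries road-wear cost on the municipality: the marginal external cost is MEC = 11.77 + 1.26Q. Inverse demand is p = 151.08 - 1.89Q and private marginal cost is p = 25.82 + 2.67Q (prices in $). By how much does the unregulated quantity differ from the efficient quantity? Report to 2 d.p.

Market equilibrium (private): 25.82 + 2.67Q = 151.08 - 1.89Q → Q_m = 27.4693.
Social marginal cost = private MC + MEC = 37.59 + 3.93Q.
Set SMC = demand: 37.59 + 3.93Q = 151.08 - 1.89Q → Q* = 19.5000.
Gap = |27.4693 − 19.5000| = 7.9693.

7.97 units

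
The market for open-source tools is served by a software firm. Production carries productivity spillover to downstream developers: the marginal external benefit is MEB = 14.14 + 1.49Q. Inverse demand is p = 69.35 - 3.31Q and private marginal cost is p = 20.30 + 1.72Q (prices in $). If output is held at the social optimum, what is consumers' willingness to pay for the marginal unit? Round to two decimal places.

Social marginal cost = private MC − MEB = 6.16 + 0.23Q.
Set SMC = demand: 6.16 + 0.23Q = 69.35 - 3.31Q → Q* = 17.8503.
Consumer price on the demand curve at Q*: 69.35 − 3.31×17.8503 = 10.2655.

P = $10.27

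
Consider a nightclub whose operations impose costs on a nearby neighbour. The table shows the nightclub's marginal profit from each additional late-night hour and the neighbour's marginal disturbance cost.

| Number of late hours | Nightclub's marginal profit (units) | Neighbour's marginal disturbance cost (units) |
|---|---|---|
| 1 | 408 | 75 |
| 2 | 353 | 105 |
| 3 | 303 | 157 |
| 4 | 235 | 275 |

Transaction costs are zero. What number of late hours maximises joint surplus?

Bargaining reaches the level where marginal profit last exceeds marginal disturbance cost.
That holds through level 3 (303 ≥ 157) but not at 4 (235 < 275).

3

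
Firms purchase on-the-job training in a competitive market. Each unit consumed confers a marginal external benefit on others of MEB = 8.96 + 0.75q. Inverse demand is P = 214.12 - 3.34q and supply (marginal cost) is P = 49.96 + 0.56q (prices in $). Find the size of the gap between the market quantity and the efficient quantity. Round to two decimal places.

12.87 units

Market equilibrium (private): 49.96 + 0.56q = 214.12 - 3.34q → q_m = 42.0923.
Social marginal benefit = demand + MEB = 223.08 - 2.59q.
Set SMB = MC: 223.08 - 2.59q = 49.96 + 0.56q → q* = 54.9587.
Gap = |42.0923 − 54.9587| = 12.8664.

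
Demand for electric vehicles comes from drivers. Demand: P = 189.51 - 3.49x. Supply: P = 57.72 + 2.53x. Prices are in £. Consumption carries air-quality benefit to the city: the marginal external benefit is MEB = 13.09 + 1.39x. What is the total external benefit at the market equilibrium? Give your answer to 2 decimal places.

Market equilibrium (private): 57.72 + 2.53x = 189.51 - 3.49x → x_m = 21.8920.
Total external benefit = ∫₀^{x_m} (13.09 + 1.39x) dx = 13.09×21.8920 + ½×1.39×21.8920² = 619.6517.

£619.65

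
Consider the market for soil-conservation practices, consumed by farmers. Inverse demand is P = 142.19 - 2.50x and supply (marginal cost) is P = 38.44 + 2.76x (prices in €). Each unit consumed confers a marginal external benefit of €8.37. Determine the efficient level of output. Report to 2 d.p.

Social marginal benefit = demand + MEB = 150.56 - 2.50x.
Set SMB = MC: 150.56 - 2.50x = 38.44 + 2.76x → x* = 21.3156.

x* = 21.32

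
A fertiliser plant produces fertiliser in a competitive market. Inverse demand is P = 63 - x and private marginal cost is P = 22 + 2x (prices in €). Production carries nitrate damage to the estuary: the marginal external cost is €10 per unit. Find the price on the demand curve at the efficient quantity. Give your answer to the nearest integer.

Social marginal cost = private MC + MEC = 32 + 2x.
Set SMC = demand: 32 + 2x = 63 - x → x* = 10.3333.
Consumer price on the demand curve at x*: 63 − 1×10.3333 = 52.6667.

P = €53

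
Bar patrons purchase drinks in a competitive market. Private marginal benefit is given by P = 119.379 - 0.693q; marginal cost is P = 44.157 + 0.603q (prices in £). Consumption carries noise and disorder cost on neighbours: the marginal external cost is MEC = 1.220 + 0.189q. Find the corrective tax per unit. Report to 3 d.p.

tax = £10.638 per unit

Social marginal benefit = demand − MEC = 118.159 - 0.882q.
Set SMB = MC: 118.159 - 0.882q = 44.157 + 0.603q → q* = 49.8330.
The Pigouvian tax equals MEC at q*: 1.220 + 0.189×49.8330 = 10.6384.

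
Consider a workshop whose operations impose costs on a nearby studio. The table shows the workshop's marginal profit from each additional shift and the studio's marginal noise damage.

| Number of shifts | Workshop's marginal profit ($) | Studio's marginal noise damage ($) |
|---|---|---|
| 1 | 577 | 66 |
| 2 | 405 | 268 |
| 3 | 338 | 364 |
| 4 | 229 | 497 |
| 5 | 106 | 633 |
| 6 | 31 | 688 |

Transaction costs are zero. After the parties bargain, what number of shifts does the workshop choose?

Bargaining reaches the level where marginal profit last exceeds marginal noise damage.
That holds through level 2 (405 ≥ 268) but not at 3 (338 < 364).

2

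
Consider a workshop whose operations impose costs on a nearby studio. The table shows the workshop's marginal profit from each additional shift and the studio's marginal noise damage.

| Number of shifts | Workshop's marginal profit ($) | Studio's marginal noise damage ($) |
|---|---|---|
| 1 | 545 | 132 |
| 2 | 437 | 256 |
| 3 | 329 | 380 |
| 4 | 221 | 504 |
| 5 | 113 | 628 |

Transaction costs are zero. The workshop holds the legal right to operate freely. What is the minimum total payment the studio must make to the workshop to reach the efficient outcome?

Left alone the workshop would choose level 5 (marginal profit stays positive).
Efficient level: k* = 2 (marginal profit ≥ marginal noise damage through 2).
The studio must at least cover the workshop's forgone profit from cutting 5→2: 329 + 221 + 113 = 663.

$663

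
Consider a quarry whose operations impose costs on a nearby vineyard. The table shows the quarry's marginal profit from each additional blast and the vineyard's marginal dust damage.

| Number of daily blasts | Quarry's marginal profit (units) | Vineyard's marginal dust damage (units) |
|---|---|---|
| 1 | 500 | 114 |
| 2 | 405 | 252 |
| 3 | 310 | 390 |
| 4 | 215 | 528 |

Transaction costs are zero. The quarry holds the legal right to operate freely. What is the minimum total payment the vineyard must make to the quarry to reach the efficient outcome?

Left alone the quarry would choose level 4 (marginal profit stays positive).
Efficient level: k* = 2 (marginal profit ≥ marginal dust damage through 2).
The vineyard must at least cover the quarry's forgone profit from cutting 4→2: 310 + 215 = 525.

525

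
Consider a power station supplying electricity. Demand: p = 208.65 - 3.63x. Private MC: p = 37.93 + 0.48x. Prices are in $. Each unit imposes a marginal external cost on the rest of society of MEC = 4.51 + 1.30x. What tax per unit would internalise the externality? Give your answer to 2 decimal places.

Social marginal cost = private MC + MEC = 42.44 + 1.78x.
Set SMC = demand: 42.44 + 1.78x = 208.65 - 3.63x → x* = 30.7227.
The Pigouvian tax equals MEC at x*: 4.51 + 1.30×30.7227 = 44.4495.

tax = $44.45 per unit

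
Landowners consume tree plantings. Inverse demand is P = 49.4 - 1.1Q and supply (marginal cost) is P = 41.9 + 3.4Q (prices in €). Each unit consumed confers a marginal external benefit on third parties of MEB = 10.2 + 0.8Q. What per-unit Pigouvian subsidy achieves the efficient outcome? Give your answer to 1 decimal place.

Social marginal benefit = demand + MEB = 59.6 - 0.3Q.
Set SMB = MC: 59.6 - 0.3Q = 41.9 + 3.4Q → Q* = 4.7838.
The Pigouvian subsidy equals MEB at Q*: 10.2 + 0.8×4.7838 = 14.0270.

subsidy = €14.0 per unit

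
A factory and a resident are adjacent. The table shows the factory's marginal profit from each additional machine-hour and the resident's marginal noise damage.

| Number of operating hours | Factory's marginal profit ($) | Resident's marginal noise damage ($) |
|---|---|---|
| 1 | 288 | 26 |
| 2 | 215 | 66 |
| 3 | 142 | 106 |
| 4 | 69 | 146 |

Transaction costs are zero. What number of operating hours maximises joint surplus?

3

Bargaining reaches the level where marginal profit last exceeds marginal noise damage.
That holds through level 3 (142 ≥ 106) but not at 4 (69 < 146).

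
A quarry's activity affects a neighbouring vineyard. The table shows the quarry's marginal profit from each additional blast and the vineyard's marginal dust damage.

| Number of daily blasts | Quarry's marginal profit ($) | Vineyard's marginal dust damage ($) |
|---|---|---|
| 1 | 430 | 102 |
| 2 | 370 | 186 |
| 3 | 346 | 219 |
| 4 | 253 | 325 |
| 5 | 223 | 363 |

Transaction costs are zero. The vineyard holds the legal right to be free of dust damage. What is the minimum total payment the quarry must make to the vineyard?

Efficient level: marginal profit ≥ marginal dust damage through level 3, so k* = 3.
With the vineyard holding the right, the quarry must at least compensate total damage at k*: 102 + 186 + 219 = 507.

$507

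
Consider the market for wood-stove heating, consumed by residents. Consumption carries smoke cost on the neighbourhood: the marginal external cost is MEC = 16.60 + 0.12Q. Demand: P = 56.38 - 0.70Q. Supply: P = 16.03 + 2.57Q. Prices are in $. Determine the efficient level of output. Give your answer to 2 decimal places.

Q* = 7.01

Social marginal benefit = demand − MEC = 39.78 - 0.82Q.
Set SMB = MC: 39.78 - 0.82Q = 16.03 + 2.57Q → Q* = 7.0059.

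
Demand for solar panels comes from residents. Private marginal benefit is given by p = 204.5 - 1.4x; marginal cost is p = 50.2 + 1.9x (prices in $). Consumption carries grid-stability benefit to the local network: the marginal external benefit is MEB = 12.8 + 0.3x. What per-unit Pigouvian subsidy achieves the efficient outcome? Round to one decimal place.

subsidy = $29.5 per unit

Social marginal benefit = demand + MEB = 217.3 - 1.1x.
Set SMB = MC: 217.3 - 1.1x = 50.2 + 1.9x → x* = 55.7000.
The Pigouvian subsidy equals MEB at x*: 12.8 + 0.3×55.7000 = 29.5100.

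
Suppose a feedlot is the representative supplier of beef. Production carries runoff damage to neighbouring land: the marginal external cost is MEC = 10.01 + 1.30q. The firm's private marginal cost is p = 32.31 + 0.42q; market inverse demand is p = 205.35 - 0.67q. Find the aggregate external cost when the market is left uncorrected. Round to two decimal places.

Market equilibrium (private): 32.31 + 0.42q = 205.35 - 0.67q → q_m = 158.7523.
Total external cost = ∫₀^{q_m} (10.01 + 1.30q) dq = 10.01×158.7523 + ½×1.30×158.7523² = 17970.6008.

17970.60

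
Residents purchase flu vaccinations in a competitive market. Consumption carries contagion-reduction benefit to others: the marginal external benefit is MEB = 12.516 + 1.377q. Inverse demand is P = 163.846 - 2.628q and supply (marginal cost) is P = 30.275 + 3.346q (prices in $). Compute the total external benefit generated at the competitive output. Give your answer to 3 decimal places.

Market equilibrium (private): 30.275 + 3.346q = 163.846 - 2.628q → q_m = 22.3587.
Total external benefit = ∫₀^{q_m} (12.516 + 1.377q) dq = 12.516×22.3587 + ½×1.377×22.3587² = 624.0305.

$624.031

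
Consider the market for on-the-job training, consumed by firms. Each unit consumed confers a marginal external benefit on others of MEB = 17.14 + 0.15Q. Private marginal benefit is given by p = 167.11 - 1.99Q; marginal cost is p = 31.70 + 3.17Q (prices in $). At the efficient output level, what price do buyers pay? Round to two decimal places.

P = $106.52

Social marginal benefit = demand + MEB = 184.25 - 1.84Q.
Set SMB = MC: 184.25 - 1.84Q = 31.70 + 3.17Q → Q* = 30.4491.
Consumer price on the demand curve at Q*: 167.11 − 1.99×30.4491 = 106.5163.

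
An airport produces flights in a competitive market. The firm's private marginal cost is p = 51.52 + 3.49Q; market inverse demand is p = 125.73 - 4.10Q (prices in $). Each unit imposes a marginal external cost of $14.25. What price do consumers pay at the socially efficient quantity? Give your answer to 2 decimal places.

P = $93.34

Social marginal cost = private MC + MEC = 65.77 + 3.49Q.
Set SMC = demand: 65.77 + 3.49Q = 125.73 - 4.10Q → Q* = 7.8999.
Consumer price on the demand curve at Q*: 125.73 − 4.10×7.8999 = 93.3404.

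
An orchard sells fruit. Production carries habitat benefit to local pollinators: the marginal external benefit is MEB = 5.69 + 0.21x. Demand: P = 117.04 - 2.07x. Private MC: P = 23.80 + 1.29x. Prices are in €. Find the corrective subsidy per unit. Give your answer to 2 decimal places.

Social marginal cost = private MC − MEB = 18.11 + 1.08x.
Set SMC = demand: 18.11 + 1.08x = 117.04 - 2.07x → x* = 31.4063.
The Pigouvian subsidy equals MEB at x*: 5.69 + 0.21×31.4063 = 12.2853.

subsidy = €12.29 per unit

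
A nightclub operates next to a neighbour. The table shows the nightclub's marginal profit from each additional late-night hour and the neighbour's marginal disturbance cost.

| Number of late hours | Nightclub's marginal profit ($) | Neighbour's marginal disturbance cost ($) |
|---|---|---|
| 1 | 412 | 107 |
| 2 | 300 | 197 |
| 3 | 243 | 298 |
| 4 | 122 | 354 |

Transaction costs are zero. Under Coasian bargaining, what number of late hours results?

Bargaining reaches the level where marginal profit last exceeds marginal disturbance cost.
That holds through level 2 (300 ≥ 197) but not at 3 (243 < 298).

2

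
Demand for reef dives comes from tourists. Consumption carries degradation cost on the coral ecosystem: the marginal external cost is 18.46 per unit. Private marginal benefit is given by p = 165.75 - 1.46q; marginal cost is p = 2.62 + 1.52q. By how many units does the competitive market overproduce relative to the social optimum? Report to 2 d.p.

6.19 units

Market equilibrium (private): 2.62 + 1.52q = 165.75 - 1.46q → q_m = 54.7416.
Social marginal benefit = demand − MEC = 147.29 - 1.46q.
Set SMB = MC: 147.29 - 1.46q = 2.62 + 1.52q → q* = 48.5470.
Gap = |54.7416 − 48.5470| = 6.1946.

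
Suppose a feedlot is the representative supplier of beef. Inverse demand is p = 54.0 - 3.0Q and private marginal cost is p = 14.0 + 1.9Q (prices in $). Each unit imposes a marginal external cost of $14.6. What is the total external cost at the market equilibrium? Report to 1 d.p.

Market equilibrium (private): 14.0 + 1.9Q = 54.0 - 3.0Q → Q_m = 8.1633.
Total external cost = MEC × Q_m = 14.6 × 8.1633 = 119.1842.

$119.2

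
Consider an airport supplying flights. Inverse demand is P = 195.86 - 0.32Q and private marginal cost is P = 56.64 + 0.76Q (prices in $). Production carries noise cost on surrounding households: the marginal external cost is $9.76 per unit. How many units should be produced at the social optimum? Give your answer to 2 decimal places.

Social marginal cost = private MC + MEC = 66.40 + 0.76Q.
Set SMC = demand: 66.40 + 0.76Q = 195.86 - 0.32Q → Q* = 119.8704.

Q* = 119.87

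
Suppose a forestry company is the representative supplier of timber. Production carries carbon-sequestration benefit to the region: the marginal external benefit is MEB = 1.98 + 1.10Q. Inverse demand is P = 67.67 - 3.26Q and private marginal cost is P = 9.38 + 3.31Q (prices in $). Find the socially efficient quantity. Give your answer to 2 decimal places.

Social marginal cost = private MC − MEB = 7.40 + 2.21Q.
Set SMC = demand: 7.40 + 2.21Q = 67.67 - 3.26Q → Q* = 11.0183.

Q* = 11.02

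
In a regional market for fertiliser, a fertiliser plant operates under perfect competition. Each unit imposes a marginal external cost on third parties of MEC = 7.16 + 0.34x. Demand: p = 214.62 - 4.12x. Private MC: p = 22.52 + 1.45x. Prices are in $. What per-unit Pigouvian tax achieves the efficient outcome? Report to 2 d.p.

Social marginal cost = private MC + MEC = 29.68 + 1.79x.
Set SMC = demand: 29.68 + 1.79x = 214.62 - 4.12x → x* = 31.2927.
The Pigouvian tax equals MEC at x*: 7.16 + 0.34×31.2927 = 17.7995.

tax = $17.80 per unit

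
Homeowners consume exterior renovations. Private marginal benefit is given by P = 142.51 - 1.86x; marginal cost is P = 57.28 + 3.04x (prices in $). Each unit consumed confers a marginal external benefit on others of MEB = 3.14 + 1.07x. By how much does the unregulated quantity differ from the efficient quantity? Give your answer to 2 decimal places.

5.68 units

Market equilibrium (private): 57.28 + 3.04x = 142.51 - 1.86x → x_m = 17.3939.
Social marginal benefit = demand + MEB = 145.65 - 0.79x.
Set SMB = MC: 145.65 - 0.79x = 57.28 + 3.04x → x* = 23.0731.
Gap = |17.3939 − 23.0731| = 5.6792.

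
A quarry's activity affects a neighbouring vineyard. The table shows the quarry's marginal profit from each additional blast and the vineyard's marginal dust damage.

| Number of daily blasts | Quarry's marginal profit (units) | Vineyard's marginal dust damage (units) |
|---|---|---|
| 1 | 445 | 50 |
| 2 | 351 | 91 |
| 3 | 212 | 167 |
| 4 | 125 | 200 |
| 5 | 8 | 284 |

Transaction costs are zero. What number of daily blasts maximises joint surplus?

Bargaining reaches the level where marginal profit last exceeds marginal dust damage.
That holds through level 3 (212 ≥ 167) but not at 4 (125 < 200).

3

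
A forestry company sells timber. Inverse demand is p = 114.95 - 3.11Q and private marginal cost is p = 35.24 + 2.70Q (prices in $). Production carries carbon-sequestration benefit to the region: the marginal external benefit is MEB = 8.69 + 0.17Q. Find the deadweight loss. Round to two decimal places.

DWL = $10.77

Market equilibrium (private): 35.24 + 2.70Q = 114.95 - 3.11Q → Q_m = 13.7194.
Social marginal cost = private MC − MEB = 26.55 + 2.53Q.
Set SMC = demand: 26.55 + 2.53Q = 114.95 - 3.11Q → Q* = 15.6738.
Height of the DWL triangle at Q_m is demand(Q_m) − SMC(Q_m) = MEB(Q_m) = 11.0223.
DWL = ½ × 1.9544 × 11.0223 = 10.7710.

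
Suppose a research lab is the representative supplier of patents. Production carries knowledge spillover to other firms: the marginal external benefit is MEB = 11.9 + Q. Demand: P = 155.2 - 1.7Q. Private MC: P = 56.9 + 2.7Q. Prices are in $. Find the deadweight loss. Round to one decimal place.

DWL = $172.4

Market equilibrium (private): 56.9 + 2.7Q = 155.2 - 1.7Q → Q_m = 22.3409.
Social marginal cost = private MC − MEB = 45.0 + 1.7Q.
Set SMC = demand: 45.0 + 1.7Q = 155.2 - 1.7Q → Q* = 32.4118.
The welfare-loss triangle has base |Q_m − Q*| and height MEB(Q_m) (the vertical gap between SMC and demand is zero at Q* and MEB at Q_m).
DWL = ½ × 10.0709 × 34.2409 = 172.4183.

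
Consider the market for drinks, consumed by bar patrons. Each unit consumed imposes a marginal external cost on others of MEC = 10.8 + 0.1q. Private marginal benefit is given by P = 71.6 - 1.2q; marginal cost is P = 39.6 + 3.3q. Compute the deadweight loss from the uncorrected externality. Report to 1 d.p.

DWL = 14.4

Market equilibrium (private): 39.6 + 3.3q = 71.6 - 1.2q → q_m = 7.1111.
Social marginal benefit = demand − MEC = 60.8 - 1.3q.
Set SMB = MC: 60.8 - 1.3q = 39.6 + 3.3q → q* = 4.6087.
Height of the DWL triangle at q_m is MC(q_m) − SMB(q_m) = MEC(q_m) = 11.5111.
DWL = ½ × 2.5024 × 11.5111 = 14.4027.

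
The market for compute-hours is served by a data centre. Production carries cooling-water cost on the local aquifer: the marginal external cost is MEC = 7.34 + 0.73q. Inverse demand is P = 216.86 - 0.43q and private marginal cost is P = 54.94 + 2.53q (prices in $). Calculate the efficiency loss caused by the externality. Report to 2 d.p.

Market equilibrium (private): 54.94 + 2.53q = 216.86 - 0.43q → q_m = 54.7027.
Social marginal cost = private MC + MEC = 62.28 + 3.26q.
Set SMC = demand: 62.28 + 3.26q = 216.86 - 0.43q → q* = 41.8916.
The welfare-loss triangle has base |q_m − q*| and height MEC(q_m) (the vertical gap between SMC and demand is zero at q* and MEC at q_m).
DWL = ½ × 12.8111 × 47.2730 = 302.8096.

DWL = $302.81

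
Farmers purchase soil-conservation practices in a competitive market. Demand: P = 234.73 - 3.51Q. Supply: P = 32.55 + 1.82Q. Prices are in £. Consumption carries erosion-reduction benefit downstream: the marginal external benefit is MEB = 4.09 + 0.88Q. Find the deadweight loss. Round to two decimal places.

DWL = £157.76

Market equilibrium (private): 32.55 + 1.82Q = 234.73 - 3.51Q → Q_m = 37.9325.
Social marginal benefit = demand + MEB = 238.82 - 2.63Q.
Set SMB = MC: 238.82 - 2.63Q = 32.55 + 1.82Q → Q* = 46.3528.
The welfare-loss triangle has base |Q_m − Q*| and height MEB(Q_m) (the vertical gap between SMB and MC is zero at Q* and MEB at Q_m).
DWL = ½ × 8.4203 × 37.4706 = 157.7568.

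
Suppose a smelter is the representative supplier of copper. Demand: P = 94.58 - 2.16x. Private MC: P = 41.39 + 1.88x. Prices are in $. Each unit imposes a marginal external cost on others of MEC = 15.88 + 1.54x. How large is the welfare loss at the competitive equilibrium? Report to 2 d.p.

Market equilibrium (private): 41.39 + 1.88x = 94.58 - 2.16x → x_m = 13.1658.
Social marginal cost = private MC + MEC = 57.27 + 3.42x.
Set SMC = demand: 57.27 + 3.42x = 94.58 - 2.16x → x* = 6.6864.
Between x* and x_m the wedge SMC − demand runs linearly from 0 to MEC(x_m), so the loss is a triangle.
DWL = ½ × 6.4794 × 36.1554 = 117.1326.

DWL = $117.13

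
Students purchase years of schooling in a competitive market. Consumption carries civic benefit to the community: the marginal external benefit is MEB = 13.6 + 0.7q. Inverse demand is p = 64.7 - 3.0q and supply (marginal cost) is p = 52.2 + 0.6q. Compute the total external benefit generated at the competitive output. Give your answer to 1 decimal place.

51.4

Market equilibrium (private): 52.2 + 0.6q = 64.7 - 3.0q → q_m = 3.4722.
Total external benefit = ∫₀^{q_m} (13.6 + 0.7q) dq = 13.6×3.4722 + ½×0.7×3.4722² = 51.4416.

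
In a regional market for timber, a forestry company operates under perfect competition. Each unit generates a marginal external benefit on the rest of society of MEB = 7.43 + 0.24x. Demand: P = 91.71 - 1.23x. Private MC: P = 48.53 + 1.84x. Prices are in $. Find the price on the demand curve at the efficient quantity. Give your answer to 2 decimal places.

P = $69.71

Social marginal cost = private MC − MEB = 41.10 + 1.60x.
Set SMC = demand: 41.10 + 1.60x = 91.71 - 1.23x → x* = 17.8834.
Consumer price on the demand curve at x*: 91.71 − 1.23×17.8834 = 69.7134.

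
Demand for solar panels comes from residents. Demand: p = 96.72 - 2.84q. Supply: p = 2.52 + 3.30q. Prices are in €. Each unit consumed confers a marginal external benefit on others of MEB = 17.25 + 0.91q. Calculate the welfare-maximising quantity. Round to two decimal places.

q* = 21.31

Social marginal benefit = demand + MEB = 113.97 - 1.93q.
Set SMB = MC: 113.97 - 1.93q = 2.52 + 3.30q → q* = 21.3098.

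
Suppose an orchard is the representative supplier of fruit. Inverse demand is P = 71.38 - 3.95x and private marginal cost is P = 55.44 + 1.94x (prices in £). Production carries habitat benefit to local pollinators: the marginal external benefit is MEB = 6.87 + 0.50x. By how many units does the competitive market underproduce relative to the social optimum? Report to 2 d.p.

Market equilibrium (private): 55.44 + 1.94x = 71.38 - 3.95x → x_m = 2.7063.
Social marginal cost = private MC − MEB = 48.57 + 1.44x.
Set SMC = demand: 48.57 + 1.44x = 71.38 - 3.95x → x* = 4.2319.
Gap = |2.7063 − 4.2319| = 1.5256.

1.53 units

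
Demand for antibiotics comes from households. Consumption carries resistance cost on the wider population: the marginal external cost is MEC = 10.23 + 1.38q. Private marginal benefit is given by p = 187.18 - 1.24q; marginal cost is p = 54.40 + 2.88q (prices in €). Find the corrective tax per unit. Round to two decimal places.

Social marginal benefit = demand − MEC = 176.95 - 2.62q.
Set SMB = MC: 176.95 - 2.62q = 54.40 + 2.88q → q* = 22.2818.
The Pigouvian tax equals MEC at q*: 10.23 + 1.38×22.2818 = 40.9789.

tax = €40.98 per unit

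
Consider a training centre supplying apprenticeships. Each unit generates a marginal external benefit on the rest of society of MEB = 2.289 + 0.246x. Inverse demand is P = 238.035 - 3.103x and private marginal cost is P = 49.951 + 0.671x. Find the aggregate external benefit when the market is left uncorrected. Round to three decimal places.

Market equilibrium (private): 49.951 + 0.671x = 238.035 - 3.103x → x_m = 49.8368.
Total external benefit = ∫₀^{x_m} (2.289 + 0.246x) dx = 2.289×49.8368 + ½×0.246×49.8368² = 419.5724.

419.572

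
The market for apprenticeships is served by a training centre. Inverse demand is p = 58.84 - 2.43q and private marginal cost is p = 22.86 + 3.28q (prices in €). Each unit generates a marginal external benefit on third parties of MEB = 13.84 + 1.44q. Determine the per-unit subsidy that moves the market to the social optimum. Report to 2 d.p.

subsidy = €30.64 per unit

Social marginal cost = private MC − MEB = 9.02 + 1.84q.
Set SMC = demand: 9.02 + 1.84q = 58.84 - 2.43q → q* = 11.6674.
The Pigouvian subsidy equals MEB at q*: 13.84 + 1.44×11.6674 = 30.6411.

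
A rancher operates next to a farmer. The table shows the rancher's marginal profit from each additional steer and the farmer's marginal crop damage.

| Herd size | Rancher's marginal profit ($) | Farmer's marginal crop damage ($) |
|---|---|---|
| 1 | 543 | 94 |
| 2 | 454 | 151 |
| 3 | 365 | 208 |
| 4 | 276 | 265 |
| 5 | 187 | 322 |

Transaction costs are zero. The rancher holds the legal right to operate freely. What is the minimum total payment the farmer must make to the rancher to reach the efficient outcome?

Left alone the rancher would choose level 5 (marginal profit stays positive).
Efficient level: k* = 4 (marginal profit ≥ marginal crop damage through 4).
The farmer must at least cover the rancher's forgone profit from cutting 5→4: 187 = 187.

$187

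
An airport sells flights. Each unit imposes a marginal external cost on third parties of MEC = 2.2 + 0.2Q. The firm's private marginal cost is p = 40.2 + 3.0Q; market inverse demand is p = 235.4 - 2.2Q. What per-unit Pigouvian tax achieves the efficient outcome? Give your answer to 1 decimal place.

tax = 9.3 per unit

Social marginal cost = private MC + MEC = 42.4 + 3.2Q.
Set SMC = demand: 42.4 + 3.2Q = 235.4 - 2.2Q → Q* = 35.7407.
The Pigouvian tax equals MEC at Q*: 2.2 + 0.2×35.7407 = 9.3481.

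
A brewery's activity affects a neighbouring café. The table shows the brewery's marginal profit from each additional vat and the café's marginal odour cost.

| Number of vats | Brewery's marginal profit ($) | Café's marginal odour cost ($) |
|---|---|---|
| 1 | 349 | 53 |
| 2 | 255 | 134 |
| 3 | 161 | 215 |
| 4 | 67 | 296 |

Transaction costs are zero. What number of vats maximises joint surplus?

2

Bargaining reaches the level where marginal profit last exceeds marginal odour cost.
That holds through level 2 (255 ≥ 134) but not at 3 (161 < 215).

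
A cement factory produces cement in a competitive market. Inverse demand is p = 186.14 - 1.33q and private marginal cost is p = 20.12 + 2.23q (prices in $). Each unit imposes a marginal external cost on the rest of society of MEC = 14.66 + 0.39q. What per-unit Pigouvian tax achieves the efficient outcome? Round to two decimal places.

Social marginal cost = private MC + MEC = 34.78 + 2.62q.
Set SMC = demand: 34.78 + 2.62q = 186.14 - 1.33q → q* = 38.3190.
The Pigouvian tax equals MEC at q*: 14.66 + 0.39×38.3190 = 29.6044.

tax = $29.60 per unit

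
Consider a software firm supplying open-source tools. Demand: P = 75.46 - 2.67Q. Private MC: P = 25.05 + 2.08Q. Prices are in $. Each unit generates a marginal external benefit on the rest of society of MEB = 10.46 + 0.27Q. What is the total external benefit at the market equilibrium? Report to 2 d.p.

Market equilibrium (private): 25.05 + 2.08Q = 75.46 - 2.67Q → Q_m = 10.6126.
Total external benefit = ∫₀^{Q_m} (10.46 + 0.27Q) dQ = 10.46×10.6126 + ½×0.27×10.6126² = 126.2125.

$126.21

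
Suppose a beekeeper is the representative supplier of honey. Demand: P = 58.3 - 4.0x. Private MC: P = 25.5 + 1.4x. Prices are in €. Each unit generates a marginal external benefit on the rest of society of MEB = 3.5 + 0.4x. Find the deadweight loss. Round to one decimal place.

DWL = €3.5

Market equilibrium (private): 25.5 + 1.4x = 58.3 - 4.0x → x_m = 6.0741.
Social marginal cost = private MC − MEB = 22.0 + x.
Set SMC = demand: 22.0 + x = 58.3 - 4.0x → x* = 7.2600.
The welfare-loss triangle has base |x_m − x*| and height MEB(x_m) (the vertical gap between SMC and demand is zero at x* and MEB at x_m).
DWL = ½ × 1.1859 × 5.9296 = 3.5160.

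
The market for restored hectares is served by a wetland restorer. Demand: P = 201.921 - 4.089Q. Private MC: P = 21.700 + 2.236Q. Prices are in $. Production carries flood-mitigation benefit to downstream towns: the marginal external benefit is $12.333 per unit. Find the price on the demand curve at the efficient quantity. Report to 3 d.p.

P = $77.438

Social marginal cost = private MC − MEB = 9.367 + 2.236Q.
Set SMC = demand: 9.367 + 2.236Q = 201.921 - 4.089Q → Q* = 30.4433.
Consumer price on the demand curve at Q*: 201.921 − 4.089×30.4433 = 77.4383.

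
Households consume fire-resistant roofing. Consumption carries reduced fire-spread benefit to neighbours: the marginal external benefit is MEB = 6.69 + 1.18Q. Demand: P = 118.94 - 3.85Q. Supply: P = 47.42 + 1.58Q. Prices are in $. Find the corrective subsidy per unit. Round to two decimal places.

subsidy = $28.40 per unit

Social marginal benefit = demand + MEB = 125.63 - 2.67Q.
Set SMB = MC: 125.63 - 2.67Q = 47.42 + 1.58Q → Q* = 18.4024.
The Pigouvian subsidy equals MEB at Q*: 6.69 + 1.18×18.4024 = 28.4048.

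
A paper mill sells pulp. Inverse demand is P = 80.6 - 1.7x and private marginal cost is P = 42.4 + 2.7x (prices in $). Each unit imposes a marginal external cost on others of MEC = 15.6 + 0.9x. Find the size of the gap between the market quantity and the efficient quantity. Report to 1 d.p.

Market equilibrium (private): 42.4 + 2.7x = 80.6 - 1.7x → x_m = 8.6818.
Social marginal cost = private MC + MEC = 58.0 + 3.6x.
Set SMC = demand: 58.0 + 3.6x = 80.6 - 1.7x → x* = 4.2642.
Gap = |8.6818 − 4.2642| = 4.4176.

4.4 units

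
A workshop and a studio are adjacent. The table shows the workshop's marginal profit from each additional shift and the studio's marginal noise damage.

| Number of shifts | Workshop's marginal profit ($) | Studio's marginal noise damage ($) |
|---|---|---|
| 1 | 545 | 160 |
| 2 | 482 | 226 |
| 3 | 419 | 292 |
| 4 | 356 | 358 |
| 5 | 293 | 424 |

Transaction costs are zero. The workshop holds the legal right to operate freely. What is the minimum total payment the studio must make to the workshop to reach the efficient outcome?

Left alone the workshop would choose level 5 (marginal profit stays positive).
Efficient level: k* = 3 (marginal profit ≥ marginal noise damage through 3).
The studio must at least cover the workshop's forgone profit from cutting 5→3: 356 + 293 = 649.

$649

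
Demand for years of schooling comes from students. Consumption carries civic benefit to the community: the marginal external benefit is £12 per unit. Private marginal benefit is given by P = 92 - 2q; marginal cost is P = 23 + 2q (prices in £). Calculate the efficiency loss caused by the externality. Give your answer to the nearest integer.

DWL = £18

Market equilibrium (private): 23 + 2q = 92 - 2q → q_m = 17.2500.
Social marginal benefit = demand + MEB = 104 - 2q.
Set SMB = MC: 104 - 2q = 23 + 2q → q* = 20.2500.
Height of the DWL triangle at q_m is SMB(q_m) − MC(q_m) = MEB(q_m) = 12.0000.
DWL = ½ × 3.0000 × 12.0000 = 18.0000.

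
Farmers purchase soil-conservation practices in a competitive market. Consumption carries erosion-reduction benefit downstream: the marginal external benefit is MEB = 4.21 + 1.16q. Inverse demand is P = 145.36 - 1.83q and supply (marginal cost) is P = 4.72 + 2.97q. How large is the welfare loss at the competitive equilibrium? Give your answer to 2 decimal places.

DWL = 200.42

Market equilibrium (private): 4.72 + 2.97q = 145.36 - 1.83q → q_m = 29.3000.
Social marginal benefit = demand + MEB = 149.57 - 0.67q.
Set SMB = MC: 149.57 - 0.67q = 4.72 + 2.97q → q* = 39.7940.
The loss is the area between SMB and MC from q* to q_m; with linear curves that's a triangle of height MEB(q_m).
DWL = ½ × 10.4940 × 38.1980 = 200.4249.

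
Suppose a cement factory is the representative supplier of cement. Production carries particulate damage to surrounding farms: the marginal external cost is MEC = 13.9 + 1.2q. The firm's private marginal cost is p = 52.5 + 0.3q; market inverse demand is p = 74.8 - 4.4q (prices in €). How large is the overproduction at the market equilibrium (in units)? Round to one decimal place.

Market equilibrium (private): 52.5 + 0.3q = 74.8 - 4.4q → q_m = 4.7447.
Social marginal cost = private MC + MEC = 66.4 + 1.5q.
Set SMC = demand: 66.4 + 1.5q = 74.8 - 4.4q → q* = 1.4237.
Gap = |4.7447 − 1.4237| = 3.3210.

3.3 units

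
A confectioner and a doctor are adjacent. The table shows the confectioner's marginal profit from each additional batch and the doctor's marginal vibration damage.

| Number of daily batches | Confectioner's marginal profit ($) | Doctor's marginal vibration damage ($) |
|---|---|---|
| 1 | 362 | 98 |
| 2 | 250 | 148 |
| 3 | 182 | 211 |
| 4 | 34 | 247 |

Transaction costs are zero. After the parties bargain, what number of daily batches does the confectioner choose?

2

Bargaining reaches the level where marginal profit last exceeds marginal vibration damage.
That holds through level 2 (250 ≥ 148) but not at 3 (182 < 211).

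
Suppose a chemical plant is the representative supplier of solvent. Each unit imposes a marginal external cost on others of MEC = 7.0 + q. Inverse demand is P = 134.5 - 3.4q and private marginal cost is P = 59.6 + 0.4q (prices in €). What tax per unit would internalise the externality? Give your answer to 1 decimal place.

tax = €21.1 per unit

Social marginal cost = private MC + MEC = 66.6 + 1.4q.
Set SMC = demand: 66.6 + 1.4q = 134.5 - 3.4q → q* = 14.1458.
The Pigouvian tax equals MEC at q*: 7.0 + 1.0×14.1458 = 21.1458.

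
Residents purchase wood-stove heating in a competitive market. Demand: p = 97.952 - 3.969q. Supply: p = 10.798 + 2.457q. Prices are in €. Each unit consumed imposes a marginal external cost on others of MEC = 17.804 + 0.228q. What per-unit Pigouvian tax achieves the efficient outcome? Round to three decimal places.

tax = €20.180 per unit

Social marginal benefit = demand − MEC = 80.148 - 4.197q.
Set SMB = MC: 80.148 - 4.197q = 10.798 + 2.457q → q* = 10.4223.
The Pigouvian tax equals MEC at q*: 17.804 + 0.228×10.4223 = 20.1803.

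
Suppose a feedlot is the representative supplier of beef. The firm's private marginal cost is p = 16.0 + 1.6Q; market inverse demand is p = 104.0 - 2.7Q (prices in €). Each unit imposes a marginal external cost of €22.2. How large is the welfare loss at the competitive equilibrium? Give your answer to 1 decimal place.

DWL = €57.3

Market equilibrium (private): 16.0 + 1.6Q = 104.0 - 2.7Q → Q_m = 20.4651.
Social marginal cost = private MC + MEC = 38.2 + 1.6Q.
Set SMC = demand: 38.2 + 1.6Q = 104.0 - 2.7Q → Q* = 15.3023.
The loss is the area between SMC and demand from Q* to Q_m; with linear curves that's a triangle of height MEC(Q_m).
DWL = ½ × 5.1628 × 22.2000 = 57.3071.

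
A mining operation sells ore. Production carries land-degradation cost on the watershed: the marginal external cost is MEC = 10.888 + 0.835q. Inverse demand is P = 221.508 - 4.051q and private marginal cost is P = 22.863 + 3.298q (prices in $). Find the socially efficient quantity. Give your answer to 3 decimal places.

q* = 22.942

Social marginal cost = private MC + MEC = 33.751 + 4.133q.
Set SMC = demand: 33.751 + 4.133q = 221.508 - 4.051q → q* = 22.9420.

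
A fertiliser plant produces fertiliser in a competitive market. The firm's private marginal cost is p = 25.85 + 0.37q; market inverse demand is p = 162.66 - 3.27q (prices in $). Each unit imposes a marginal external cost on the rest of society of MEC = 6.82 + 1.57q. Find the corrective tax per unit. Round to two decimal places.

Social marginal cost = private MC + MEC = 32.67 + 1.94q.
Set SMC = demand: 32.67 + 1.94q = 162.66 - 3.27q → q* = 24.9501.
The Pigouvian tax equals MEC at q*: 6.82 + 1.57×24.9501 = 45.9917.

tax = $45.99 per unit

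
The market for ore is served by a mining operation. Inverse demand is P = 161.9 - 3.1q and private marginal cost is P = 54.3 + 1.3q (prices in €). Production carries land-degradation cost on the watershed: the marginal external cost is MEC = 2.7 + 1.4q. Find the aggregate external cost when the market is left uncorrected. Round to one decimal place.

Market equilibrium (private): 54.3 + 1.3q = 161.9 - 3.1q → q_m = 24.4545.
Total external cost = ∫₀^{q_m} (2.7 + 1.4q) dq = 2.7×24.4545 + ½×1.4×24.4545² = 484.6429.

€484.6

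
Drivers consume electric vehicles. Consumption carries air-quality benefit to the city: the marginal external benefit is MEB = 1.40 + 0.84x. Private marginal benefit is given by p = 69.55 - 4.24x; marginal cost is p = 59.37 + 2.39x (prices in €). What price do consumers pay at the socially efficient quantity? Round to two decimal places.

Social marginal benefit = demand + MEB = 70.95 - 3.40x.
Set SMB = MC: 70.95 - 3.40x = 59.37 + 2.39x → x* = 2.0000.
Consumer price on the demand curve at x*: 69.55 − 4.24×2.0000 = 61.0700.

P = €61.07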